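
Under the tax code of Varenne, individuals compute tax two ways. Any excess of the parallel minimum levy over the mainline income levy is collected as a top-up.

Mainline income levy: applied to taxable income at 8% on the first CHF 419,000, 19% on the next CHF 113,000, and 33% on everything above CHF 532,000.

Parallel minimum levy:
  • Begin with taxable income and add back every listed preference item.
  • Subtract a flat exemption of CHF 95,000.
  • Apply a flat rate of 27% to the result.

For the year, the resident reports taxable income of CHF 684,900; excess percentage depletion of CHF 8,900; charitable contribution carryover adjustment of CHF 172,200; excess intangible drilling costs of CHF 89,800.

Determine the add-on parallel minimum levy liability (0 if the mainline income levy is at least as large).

CHF 126,969

Parallel minimum levy:
  Adjusted income: CHF 684,900 + CHF 8,900 + CHF 172,200 + CHF 89,800 = CHF 955,800
  Less exemption CHF 95,000 → base CHF 860,800
  CHF 860,800 × 27% = CHF 232,416

Mainline income levy:
  CHF 419,000 × 8% = CHF 33,520
  CHF 113,000 × 19% = CHF 21,470
  CHF 152,900 × 33% = CHF 50,457
  → CHF 105,447

Excess of parallel minimum levy over mainline income levy: CHF 232,416 − CHF 105,447 = CHF 126,969.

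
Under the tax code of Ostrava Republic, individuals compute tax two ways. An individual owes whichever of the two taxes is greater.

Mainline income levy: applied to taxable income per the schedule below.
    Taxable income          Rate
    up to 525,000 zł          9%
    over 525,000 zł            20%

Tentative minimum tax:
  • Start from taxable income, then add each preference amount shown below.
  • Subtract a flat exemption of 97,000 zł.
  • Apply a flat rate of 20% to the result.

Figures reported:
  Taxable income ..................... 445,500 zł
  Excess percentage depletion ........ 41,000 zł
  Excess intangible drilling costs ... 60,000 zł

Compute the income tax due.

Mainline income levy:
  445,500 zł × 9% = 40,095 zł

Tentative minimum tax:
  Adjusted income: 445,500 zł + 41,000 zł + 60,000 zł = 546,500 zł
  Less exemption 97,000 zł → base 449,500 zł
  449,500 zł × 20% = 89,900 zł

89,900 zł > 40,095 zł, so the tentative minimum tax is the binding amount.

89,900 zł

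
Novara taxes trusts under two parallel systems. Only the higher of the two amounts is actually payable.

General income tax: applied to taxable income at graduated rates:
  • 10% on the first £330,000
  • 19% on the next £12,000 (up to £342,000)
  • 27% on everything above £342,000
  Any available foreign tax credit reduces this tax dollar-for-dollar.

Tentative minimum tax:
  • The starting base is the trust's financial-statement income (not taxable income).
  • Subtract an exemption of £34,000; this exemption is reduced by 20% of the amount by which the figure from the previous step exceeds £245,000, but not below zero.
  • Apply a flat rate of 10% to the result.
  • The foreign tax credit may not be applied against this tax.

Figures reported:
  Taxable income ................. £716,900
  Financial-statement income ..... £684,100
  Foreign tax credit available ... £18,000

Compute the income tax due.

£118,503

Tentative minimum tax:
  Base (financial-statement income): £684,100
  Exemption: 20% × (£684,100 − £245,000) = £87,820 ≥ £34,000, so the exemption is fully phased out
  Base: £684,100 − £0 = £684,100
  £684,100 × 10% = £68,410

General income tax:
  £330,000 × 10% = £33,000
  £12,000 × 19% = £2,280
  £374,900 × 27% = £101,223
  → £136,503
  Less foreign tax credit £18,000 → £118,503

£118,503 > £68,410, so the general income tax governs.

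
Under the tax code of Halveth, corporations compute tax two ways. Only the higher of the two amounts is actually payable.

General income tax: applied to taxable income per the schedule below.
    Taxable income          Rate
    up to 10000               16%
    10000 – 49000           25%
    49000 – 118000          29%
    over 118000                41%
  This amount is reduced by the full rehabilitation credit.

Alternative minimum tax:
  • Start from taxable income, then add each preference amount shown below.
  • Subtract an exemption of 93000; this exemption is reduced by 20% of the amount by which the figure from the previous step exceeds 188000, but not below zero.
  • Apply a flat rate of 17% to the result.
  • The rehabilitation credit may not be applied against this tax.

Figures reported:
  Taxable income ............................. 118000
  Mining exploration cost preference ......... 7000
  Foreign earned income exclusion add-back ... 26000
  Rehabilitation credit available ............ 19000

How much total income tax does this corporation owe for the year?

Alternative minimum tax:
  Adjusted income: 118000 + 7000 + 26000 = 151000
  Exemption: 151000 ≤ 188000, so full 93000 applies
  Base: 151000 − 93000 = 58000
  58000 × 17% = 9860

General income tax:
  10000 × 16% = 1600
  39000 × 25% = 9750
  69000 × 29% = 20010
  → 31360
  Less rehabilitation credit 19000 → 12360

12360 > 9860, so the general income tax governs.

12360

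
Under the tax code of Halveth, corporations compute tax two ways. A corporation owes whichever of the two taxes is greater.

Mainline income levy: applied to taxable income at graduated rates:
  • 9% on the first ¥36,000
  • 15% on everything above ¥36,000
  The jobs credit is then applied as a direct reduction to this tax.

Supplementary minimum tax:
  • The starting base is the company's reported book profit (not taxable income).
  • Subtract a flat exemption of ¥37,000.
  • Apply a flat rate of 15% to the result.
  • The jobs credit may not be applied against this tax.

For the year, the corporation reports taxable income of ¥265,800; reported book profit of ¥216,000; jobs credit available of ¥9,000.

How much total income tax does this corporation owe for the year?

¥28,710

Supplementary minimum tax:
  Base (reported book profit): ¥216,000
  Less exemption ¥37,000 → base ¥179,000
  ¥179,000 × 15% = ¥26,850

Mainline income levy:
  ¥36,000 × 9% = ¥3,240
  ¥229,800 × 15% = ¥34,470
  → ¥37,710
  Less jobs credit ¥9,000 → ¥28,710

¥28,710 > ¥26,850, so the mainline income levy governs.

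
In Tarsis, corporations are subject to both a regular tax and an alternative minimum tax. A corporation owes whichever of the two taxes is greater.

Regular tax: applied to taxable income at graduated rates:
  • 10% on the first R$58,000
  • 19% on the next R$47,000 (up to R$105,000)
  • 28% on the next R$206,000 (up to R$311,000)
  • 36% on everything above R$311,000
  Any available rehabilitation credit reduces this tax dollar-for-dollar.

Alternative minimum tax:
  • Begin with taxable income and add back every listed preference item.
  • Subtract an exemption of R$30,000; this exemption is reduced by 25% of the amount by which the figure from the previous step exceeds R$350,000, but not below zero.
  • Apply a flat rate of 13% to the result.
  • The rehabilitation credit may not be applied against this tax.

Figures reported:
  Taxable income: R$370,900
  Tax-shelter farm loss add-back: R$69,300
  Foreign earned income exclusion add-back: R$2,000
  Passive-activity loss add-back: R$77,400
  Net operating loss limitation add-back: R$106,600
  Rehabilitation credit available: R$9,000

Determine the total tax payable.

R$84,974

Regular tax:
  R$58,000 × 10% = R$5,800
  R$47,000 × 19% = R$8,930
  R$206,000 × 28% = R$57,680
  R$59,900 × 36% = R$21,564
  → R$93,974
  Less rehabilitation credit R$9,000 → R$84,974

Alternative minimum tax:
  Adjusted income: R$370,900 + R$69,300 + R$2,000 + R$77,400 + R$106,600 = R$626,200
  Exemption: 25% × (R$626,200 − R$350,000) = R$69,050 ≥ R$30,000, so the exemption is fully phased out
  Base: R$626,200 − R$0 = R$626,200
  R$626,200 × 13% = R$81,406

R$84,974 > R$81,406, so the regular tax governs.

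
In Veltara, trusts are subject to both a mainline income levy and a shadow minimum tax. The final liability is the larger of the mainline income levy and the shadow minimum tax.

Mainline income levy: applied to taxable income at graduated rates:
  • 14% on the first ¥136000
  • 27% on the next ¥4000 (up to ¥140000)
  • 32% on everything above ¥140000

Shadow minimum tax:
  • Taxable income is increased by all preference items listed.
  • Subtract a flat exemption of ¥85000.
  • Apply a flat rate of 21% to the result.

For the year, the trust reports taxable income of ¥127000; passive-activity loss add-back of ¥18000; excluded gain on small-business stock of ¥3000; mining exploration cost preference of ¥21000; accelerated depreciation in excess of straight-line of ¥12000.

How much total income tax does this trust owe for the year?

¥20160

Mainline income levy:
  ¥127000 × 14% = ¥17780

Shadow minimum tax:
  Adjusted income: ¥127000 + ¥18000 + ¥3000 + ¥21000 + ¥12000 = ¥181000
  Less exemption ¥85000 → base ¥96000
  ¥96000 × 21% = ¥20160

¥20160 > ¥17780, so the shadow minimum tax is the binding amount.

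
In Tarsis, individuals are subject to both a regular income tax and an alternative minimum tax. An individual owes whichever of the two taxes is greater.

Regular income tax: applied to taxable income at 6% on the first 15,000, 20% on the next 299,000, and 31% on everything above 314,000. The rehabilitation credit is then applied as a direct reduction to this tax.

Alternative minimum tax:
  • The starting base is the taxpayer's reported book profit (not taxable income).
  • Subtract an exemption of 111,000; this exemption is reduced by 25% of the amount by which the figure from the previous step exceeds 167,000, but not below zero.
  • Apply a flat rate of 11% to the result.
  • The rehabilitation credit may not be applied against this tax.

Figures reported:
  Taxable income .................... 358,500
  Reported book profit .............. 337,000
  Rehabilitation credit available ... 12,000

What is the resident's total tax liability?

Alternative minimum tax:
  Base (reported book profit): 337,000
  Exemption: 111,000 − 25% × (337,000 − 167,000) = 111,000 − 42,500 = 68,500
  Base: 337,000 − 68,500 = 268,500
  268,500 × 11% = 29,535

Regular income tax:
  15,000 × 6% = 900
  299,000 × 20% = 59,800
  44,500 × 31% = 13,795
  → 74,495
  Less rehabilitation credit 12,000 → 62,495

62,495 > 29,535, so the regular income tax governs.

62,495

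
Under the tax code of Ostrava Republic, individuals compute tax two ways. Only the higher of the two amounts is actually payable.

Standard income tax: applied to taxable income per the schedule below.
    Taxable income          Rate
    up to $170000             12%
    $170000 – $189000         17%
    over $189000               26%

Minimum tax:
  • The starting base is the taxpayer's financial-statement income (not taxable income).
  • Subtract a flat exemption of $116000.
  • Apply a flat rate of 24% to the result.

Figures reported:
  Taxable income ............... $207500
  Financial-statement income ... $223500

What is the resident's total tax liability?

Standard income tax:
  $170000 × 12% = $20400
  $19000 × 17% = $3230
  $18500 × 26% = $4810
  → $28440

Minimum tax:
  Base (financial-statement income): $223500
  Less exemption $116000 → base $107500
  $107500 × 24% = $25800

$28440 > $25800, so the standard income tax governs.

$28440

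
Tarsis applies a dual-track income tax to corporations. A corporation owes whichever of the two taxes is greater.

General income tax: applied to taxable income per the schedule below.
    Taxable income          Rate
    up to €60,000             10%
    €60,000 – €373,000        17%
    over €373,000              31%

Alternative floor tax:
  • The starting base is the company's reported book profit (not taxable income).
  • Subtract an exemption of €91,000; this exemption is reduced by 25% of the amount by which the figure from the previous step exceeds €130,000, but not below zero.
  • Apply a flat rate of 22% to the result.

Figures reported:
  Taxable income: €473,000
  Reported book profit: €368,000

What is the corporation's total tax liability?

€90,210

Alternative floor tax:
  Base (reported book profit): €368,000
  Exemption: €91,000 − 25% × (€368,000 − €130,000) = €91,000 − €59,500 = €31,500
  Base: €368,000 − €31,500 = €336,500
  €336,500 × 22% = €74,030

General income tax:
  €60,000 × 10% = €6,000
  €313,000 × 17% = €53,210
  €100,000 × 31% = €31,000
  → €90,210

€90,210 > €74,030, so the general income tax governs.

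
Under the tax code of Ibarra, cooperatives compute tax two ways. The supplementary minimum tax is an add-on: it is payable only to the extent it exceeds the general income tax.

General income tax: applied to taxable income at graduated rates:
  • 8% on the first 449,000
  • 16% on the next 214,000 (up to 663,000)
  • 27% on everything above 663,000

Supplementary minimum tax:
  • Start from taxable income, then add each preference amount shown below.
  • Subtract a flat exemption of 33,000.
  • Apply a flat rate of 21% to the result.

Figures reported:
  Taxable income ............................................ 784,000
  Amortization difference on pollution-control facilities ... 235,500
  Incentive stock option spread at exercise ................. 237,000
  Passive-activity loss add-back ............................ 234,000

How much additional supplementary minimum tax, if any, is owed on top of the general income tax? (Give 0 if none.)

General income tax:
  449,000 × 8% = 35,920
  214,000 × 16% = 34,240
  121,000 × 27% = 32,670
  → 102,830

Supplementary minimum tax:
  Adjusted income: 784,000 + 235,500 + 237,000 + 234,000 = 1,490,500
  Less exemption 33,000 → base 1,457,500
  1,457,500 × 21% = 306,075

Excess of supplementary minimum tax over general income tax: 306,075 − 102,830 = 203,245.

203,245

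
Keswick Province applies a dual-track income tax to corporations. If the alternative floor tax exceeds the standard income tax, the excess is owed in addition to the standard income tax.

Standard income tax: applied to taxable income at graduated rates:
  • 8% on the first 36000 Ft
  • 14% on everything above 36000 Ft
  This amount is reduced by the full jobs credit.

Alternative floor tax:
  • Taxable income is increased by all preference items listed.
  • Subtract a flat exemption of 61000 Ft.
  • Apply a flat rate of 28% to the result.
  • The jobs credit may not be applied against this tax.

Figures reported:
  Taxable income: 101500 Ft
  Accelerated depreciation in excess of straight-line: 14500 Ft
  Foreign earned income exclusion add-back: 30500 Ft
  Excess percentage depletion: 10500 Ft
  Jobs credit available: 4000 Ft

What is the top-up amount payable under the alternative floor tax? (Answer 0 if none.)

18830 Ft

Alternative floor tax:
  Adjusted income: 101500 Ft + 14500 Ft + 30500 Ft + 10500 Ft = 157000 Ft
  Less exemption 61000 Ft → base 96000 Ft
  96000 Ft × 28% = 26880 Ft

Standard income tax:
  36000 Ft × 8% = 2880 Ft
  65500 Ft × 14% = 9170 Ft
  → 12050 Ft
  Less jobs credit 4000 Ft → 8050 Ft

Excess of alternative floor tax over standard income tax: 26880 Ft − 8050 Ft = 18830 Ft.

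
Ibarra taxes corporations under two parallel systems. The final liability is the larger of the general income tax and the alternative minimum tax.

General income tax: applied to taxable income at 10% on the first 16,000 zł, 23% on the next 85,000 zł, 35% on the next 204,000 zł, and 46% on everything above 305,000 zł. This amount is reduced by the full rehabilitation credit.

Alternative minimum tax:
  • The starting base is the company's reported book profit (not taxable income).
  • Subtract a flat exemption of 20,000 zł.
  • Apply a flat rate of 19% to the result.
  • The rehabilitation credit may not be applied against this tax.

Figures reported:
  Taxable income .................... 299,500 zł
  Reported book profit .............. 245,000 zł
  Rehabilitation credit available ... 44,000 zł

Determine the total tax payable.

46,625 zł

General income tax:
  16,000 zł × 10% = 1,600 zł
  85,000 zł × 23% = 19,550 zł
  198,500 zł × 35% = 69,475 zł
  → 90,625 zł
  Less rehabilitation credit 44,000 zł → 46,625 zł

Alternative minimum tax:
  Base (reported book profit): 245,000 zł
  Less exemption 20,000 zł → base 225,000 zł
  225,000 zł × 19% = 42,750 zł

46,625 zł > 42,750 zł, so the general income tax governs.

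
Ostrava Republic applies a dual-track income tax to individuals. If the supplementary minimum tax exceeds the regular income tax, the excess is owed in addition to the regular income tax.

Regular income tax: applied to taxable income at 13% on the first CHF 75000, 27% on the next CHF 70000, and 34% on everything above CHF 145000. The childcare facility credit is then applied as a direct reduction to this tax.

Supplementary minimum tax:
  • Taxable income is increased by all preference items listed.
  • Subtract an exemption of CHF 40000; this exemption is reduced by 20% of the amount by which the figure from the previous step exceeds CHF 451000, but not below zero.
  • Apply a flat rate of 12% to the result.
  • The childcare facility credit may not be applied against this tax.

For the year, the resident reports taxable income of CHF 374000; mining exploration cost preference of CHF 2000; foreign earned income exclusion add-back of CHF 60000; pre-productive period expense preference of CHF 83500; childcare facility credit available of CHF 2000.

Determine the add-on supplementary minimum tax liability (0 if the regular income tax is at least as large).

Regular income tax:
  CHF 75000 × 13% = CHF 9750
  CHF 70000 × 27% = CHF 18900
  CHF 229000 × 34% = CHF 77860
  → CHF 106510
  Less childcare facility credit CHF 2000 → CHF 104510

Supplementary minimum tax:
  Adjusted income: CHF 374000 + CHF 2000 + CHF 60000 + CHF 83500 = CHF 519500
  Exemption: CHF 40000 − 20% × (CHF 519500 − CHF 451000) = CHF 40000 − CHF 13700 = CHF 26300
  Base: CHF 519500 − CHF 26300 = CHF 493200
  CHF 493200 × 12% = CHF 59184

CHF 59184 ≤ CHF 104510, so no add-on is due.

CHF 0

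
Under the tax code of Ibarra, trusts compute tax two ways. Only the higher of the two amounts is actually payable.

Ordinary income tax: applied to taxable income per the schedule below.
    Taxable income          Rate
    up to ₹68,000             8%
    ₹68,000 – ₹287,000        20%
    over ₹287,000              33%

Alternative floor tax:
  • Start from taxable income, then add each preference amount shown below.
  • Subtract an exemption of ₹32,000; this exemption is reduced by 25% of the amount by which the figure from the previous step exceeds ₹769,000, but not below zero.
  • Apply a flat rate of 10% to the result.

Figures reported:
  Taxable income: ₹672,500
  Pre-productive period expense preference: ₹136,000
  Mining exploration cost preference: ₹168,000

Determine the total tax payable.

₹176,455

Alternative floor tax:
  Adjusted income: ₹672,500 + ₹136,000 + ₹168,000 = ₹976,500
  Exemption: 25% × (₹976,500 − ₹769,000) = ₹51,875 ≥ ₹32,000, so the exemption is fully phased out
  Base: ₹976,500 − ₹0 = ₹976,500
  ₹976,500 × 10% = ₹97,650

Ordinary income tax:
  ₹68,000 × 8% = ₹5,440
  ₹219,000 × 20% = ₹43,800
  ₹385,500 × 33% = ₹127,215
  → ₹176,455

₹176,455 > ₹97,650, so the ordinary income tax governs.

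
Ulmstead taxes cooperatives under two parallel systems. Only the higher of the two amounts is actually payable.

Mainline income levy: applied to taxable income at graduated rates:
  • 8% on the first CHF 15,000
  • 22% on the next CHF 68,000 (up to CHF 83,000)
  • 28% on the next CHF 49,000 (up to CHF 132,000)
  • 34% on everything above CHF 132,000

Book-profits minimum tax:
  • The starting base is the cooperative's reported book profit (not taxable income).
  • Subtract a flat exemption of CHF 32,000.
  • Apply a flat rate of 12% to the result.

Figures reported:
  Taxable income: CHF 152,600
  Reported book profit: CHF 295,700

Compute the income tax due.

Mainline income levy:
  CHF 15,000 × 8% = CHF 1,200
  CHF 68,000 × 22% = CHF 14,960
  CHF 49,000 × 28% = CHF 13,720
  CHF 20,600 × 34% = CHF 7,004
  → CHF 36,884

Book-profits minimum tax:
  Base (reported book profit): CHF 295,700
  Less exemption CHF 32,000 → base CHF 263,700
  CHF 263,700 × 12% = CHF 31,644

CHF 36,884 > CHF 31,644, so the mainline income levy governs.

CHF 36,884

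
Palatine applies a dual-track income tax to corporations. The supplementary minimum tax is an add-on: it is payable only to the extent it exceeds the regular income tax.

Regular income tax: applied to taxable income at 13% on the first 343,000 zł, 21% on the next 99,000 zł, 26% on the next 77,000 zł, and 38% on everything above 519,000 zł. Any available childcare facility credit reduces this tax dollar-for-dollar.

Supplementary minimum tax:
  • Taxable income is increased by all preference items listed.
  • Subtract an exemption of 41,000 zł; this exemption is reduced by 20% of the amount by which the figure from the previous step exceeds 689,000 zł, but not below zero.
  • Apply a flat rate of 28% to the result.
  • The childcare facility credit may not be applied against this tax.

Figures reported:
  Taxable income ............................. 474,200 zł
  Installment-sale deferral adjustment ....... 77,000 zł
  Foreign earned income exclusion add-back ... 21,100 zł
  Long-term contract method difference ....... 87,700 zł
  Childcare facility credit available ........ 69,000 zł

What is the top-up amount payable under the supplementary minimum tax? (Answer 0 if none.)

168,568 zł

Regular income tax:
  343,000 zł × 13% = 44,590 zł
  99,000 zł × 21% = 20,790 zł
  32,200 zł × 26% = 8,372 zł
  → 73,752 zł
  Less childcare facility credit 69,000 zł → 4,752 zł

Supplementary minimum tax:
  Adjusted income: 474,200 zł + 77,000 zł + 21,100 zł + 87,700 zł = 660,000 zł
  Exemption: 660,000 zł ≤ 689,000 zł, so full 41,000 zł applies
  Base: 660,000 zł − 41,000 zł = 619,000 zł
  619,000 zł × 28% = 173,320 zł

Excess of supplementary minimum tax over regular income tax: 173,320 zł − 4,752 zł = 168,568 zł.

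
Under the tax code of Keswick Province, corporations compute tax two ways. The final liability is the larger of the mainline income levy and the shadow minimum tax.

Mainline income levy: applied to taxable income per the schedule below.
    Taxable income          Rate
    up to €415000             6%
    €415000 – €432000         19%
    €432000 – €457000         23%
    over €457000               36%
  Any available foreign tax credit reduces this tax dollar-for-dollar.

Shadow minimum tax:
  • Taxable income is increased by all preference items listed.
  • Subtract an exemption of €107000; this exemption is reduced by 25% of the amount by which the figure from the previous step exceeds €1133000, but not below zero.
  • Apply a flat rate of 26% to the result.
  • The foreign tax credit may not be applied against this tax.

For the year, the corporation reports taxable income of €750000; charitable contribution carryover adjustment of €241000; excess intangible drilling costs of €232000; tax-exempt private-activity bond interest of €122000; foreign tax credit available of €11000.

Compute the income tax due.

€335660

Shadow minimum tax:
  Adjusted income: €750000 + €241000 + €232000 + €122000 = €1345000
  Exemption: €107000 − 25% × (€1345000 − €1133000) = €107000 − €53000 = €54000
  Base: €1345000 − €54000 = €1291000
  €1291000 × 26% = €335660

Mainline income levy:
  €415000 × 6% = €24900
  €17000 × 19% = €3230
  €25000 × 23% = €5750
  €293000 × 36% = €105480
  → €139360
  Less foreign tax credit €11000 → €128360

€335660 > €128360, so the shadow minimum tax is the binding amount.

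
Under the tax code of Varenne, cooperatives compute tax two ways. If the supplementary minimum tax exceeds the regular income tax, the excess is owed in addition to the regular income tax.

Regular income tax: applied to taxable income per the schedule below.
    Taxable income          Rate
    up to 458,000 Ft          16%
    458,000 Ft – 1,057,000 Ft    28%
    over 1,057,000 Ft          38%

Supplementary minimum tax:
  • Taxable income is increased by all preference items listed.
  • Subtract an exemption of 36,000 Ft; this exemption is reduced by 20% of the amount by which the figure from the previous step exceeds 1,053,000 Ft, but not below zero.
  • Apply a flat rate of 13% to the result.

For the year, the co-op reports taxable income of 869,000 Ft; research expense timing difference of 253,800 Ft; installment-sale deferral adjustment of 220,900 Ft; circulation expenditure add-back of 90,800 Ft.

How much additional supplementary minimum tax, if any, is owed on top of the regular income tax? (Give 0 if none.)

Regular income tax:
  458,000 Ft × 16% = 73,280 Ft
  411,000 Ft × 28% = 115,080 Ft
  → 188,360 Ft

Supplementary minimum tax:
  Adjusted income: 869,000 Ft + 253,800 Ft + 220,900 Ft + 90,800 Ft = 1,434,500 Ft
  Exemption: 20% × (1,434,500 Ft − 1,053,000 Ft) = 76,300 Ft ≥ 36,000 Ft, so the exemption is fully phased out
  Base: 1,434,500 Ft − 0 Ft = 1,434,500 Ft
  1,434,500 Ft × 13% = 186,485 Ft

186,485 Ft ≤ 188,360 Ft, so no add-on is due.

0 Ft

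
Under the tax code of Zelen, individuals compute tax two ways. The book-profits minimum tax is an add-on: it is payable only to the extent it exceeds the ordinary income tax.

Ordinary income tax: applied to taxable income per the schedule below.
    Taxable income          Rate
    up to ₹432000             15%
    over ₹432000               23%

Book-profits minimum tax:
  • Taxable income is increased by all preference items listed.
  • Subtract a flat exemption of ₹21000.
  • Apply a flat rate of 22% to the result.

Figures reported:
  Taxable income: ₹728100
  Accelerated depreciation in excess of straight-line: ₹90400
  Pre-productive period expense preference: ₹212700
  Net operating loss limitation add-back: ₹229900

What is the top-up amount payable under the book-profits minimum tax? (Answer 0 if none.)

Ordinary income tax:
  ₹432000 × 15% = ₹64800
  ₹296100 × 23% = ₹68103
  → ₹132903

Book-profits minimum tax:
  Adjusted income: ₹728100 + ₹90400 + ₹212700 + ₹229900 = ₹1261100
  Less exemption ₹21000 → base ₹1240100
  ₹1240100 × 22% = ₹272822

Excess of book-profits minimum tax over ordinary income tax: ₹272822 − ₹132903 = ₹139919.

₹139919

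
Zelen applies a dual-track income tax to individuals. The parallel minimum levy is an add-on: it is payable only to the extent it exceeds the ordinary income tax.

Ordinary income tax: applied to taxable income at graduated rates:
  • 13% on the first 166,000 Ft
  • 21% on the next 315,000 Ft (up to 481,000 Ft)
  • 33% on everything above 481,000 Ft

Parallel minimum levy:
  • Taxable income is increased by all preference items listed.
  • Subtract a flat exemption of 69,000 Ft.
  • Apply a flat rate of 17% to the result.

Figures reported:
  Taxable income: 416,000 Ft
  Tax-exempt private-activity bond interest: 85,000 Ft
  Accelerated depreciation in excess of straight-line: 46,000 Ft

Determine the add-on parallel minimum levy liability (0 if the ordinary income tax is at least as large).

7,180 Ft

Parallel minimum levy:
  Adjusted income: 416,000 Ft + 85,000 Ft + 46,000 Ft = 547,000 Ft
  Less exemption 69,000 Ft → base 478,000 Ft
  478,000 Ft × 17% = 81,260 Ft

Ordinary income tax:
  166,000 Ft × 13% = 21,580 Ft
  250,000 Ft × 21% = 52,500 Ft
  → 74,080 Ft

Excess of parallel minimum levy over ordinary income tax: 81,260 Ft − 74,080 Ft = 7,180 Ft.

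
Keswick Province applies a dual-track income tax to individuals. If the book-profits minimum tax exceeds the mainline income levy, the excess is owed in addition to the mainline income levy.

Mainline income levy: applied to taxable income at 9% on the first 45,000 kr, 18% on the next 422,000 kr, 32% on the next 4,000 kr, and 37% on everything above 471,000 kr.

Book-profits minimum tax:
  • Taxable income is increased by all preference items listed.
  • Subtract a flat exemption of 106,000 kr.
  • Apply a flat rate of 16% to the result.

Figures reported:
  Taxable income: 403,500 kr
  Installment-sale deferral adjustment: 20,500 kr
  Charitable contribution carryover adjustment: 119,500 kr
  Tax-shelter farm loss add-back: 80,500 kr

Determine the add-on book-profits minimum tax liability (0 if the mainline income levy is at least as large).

14,300 kr

Mainline income levy:
  45,000 kr × 9% = 4,050 kr
  358,500 kr × 18% = 64,530 kr
  → 68,580 kr

Book-profits minimum tax:
  Adjusted income: 403,500 kr + 20,500 kr + 119,500 kr + 80,500 kr = 624,000 kr
  Less exemption 106,000 kr → base 518,000 kr
  518,000 kr × 16% = 82,880 kr

Excess of book-profits minimum tax over mainline income levy: 82,880 kr − 68,580 kr = 14,300 kr.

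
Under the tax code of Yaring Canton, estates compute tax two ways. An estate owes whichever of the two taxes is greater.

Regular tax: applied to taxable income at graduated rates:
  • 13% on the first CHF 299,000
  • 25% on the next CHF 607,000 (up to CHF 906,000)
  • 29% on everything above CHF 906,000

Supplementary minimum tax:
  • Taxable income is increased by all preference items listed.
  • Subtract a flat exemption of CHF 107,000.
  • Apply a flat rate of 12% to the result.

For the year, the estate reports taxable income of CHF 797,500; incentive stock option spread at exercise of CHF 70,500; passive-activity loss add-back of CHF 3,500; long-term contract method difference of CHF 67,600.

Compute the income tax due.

Supplementary minimum tax:
  Adjusted income: CHF 797,500 + CHF 70,500 + CHF 3,500 + CHF 67,600 = CHF 939,100
  Less exemption CHF 107,000 → base CHF 832,100
  CHF 832,100 × 12% = CHF 99,852

Regular tax:
  CHF 299,000 × 13% = CHF 38,870
  CHF 498,500 × 25% = CHF 124,625
  → CHF 163,495

CHF 163,495 > CHF 99,852, so the regular tax governs.

CHF 163,495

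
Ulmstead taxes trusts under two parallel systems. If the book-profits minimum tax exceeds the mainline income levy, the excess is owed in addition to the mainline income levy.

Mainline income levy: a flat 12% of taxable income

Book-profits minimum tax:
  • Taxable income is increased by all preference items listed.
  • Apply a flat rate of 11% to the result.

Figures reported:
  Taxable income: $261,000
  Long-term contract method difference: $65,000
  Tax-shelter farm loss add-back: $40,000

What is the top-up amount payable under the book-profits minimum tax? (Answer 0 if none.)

Book-profits minimum tax:
  Adjusted income: $261,000 + $65,000 + $40,000 = $366,000
  $366,000 × 11% = $40,260

Mainline income levy:
  $261,000 × 12% = $31,320

Excess of book-profits minimum tax over mainline income levy: $40,260 − $31,320 = $8,940.

$8,940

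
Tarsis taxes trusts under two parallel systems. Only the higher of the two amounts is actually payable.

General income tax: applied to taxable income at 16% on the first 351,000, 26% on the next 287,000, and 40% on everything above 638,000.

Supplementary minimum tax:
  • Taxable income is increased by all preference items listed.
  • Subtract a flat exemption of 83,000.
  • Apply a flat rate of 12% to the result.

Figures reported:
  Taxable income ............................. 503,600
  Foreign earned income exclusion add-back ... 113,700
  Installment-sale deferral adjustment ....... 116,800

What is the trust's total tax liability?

Supplementary minimum tax:
  Adjusted income: 503,600 + 113,700 + 116,800 = 734,100
  Less exemption 83,000 → base 651,100
  651,100 × 12% = 78,132

General income tax:
  351,000 × 16% = 56,160
  152,600 × 26% = 39,676
  → 95,836

95,836 > 78,132, so the general income tax governs.

95,836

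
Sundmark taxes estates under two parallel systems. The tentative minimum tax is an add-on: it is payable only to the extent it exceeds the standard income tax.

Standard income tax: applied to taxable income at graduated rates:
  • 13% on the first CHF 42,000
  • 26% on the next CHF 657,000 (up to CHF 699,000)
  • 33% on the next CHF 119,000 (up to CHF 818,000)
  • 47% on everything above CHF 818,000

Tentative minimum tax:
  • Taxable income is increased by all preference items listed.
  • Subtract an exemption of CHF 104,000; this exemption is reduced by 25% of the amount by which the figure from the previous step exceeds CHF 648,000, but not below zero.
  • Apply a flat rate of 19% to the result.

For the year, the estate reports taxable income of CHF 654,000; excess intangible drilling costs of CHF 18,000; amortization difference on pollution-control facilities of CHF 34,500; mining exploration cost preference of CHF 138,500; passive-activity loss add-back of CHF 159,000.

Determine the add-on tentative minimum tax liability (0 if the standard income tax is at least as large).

Standard income tax:
  CHF 42,000 × 13% = CHF 5,460
  CHF 612,000 × 26% = CHF 159,120
  → CHF 164,580

Tentative minimum tax:
  Adjusted income: CHF 654,000 + CHF 18,000 + CHF 34,500 + CHF 138,500 + CHF 159,000 = CHF 1,004,000
  Exemption: CHF 104,000 − 25% × (CHF 1,004,000 − CHF 648,000) = CHF 104,000 − CHF 89,000 = CHF 15,000
  Base: CHF 1,004,000 − CHF 15,000 = CHF 989,000
  CHF 989,000 × 19% = CHF 187,910

Excess of tentative minimum tax over standard income tax: CHF 187,910 − CHF 164,580 = CHF 23,330.

CHF 23,330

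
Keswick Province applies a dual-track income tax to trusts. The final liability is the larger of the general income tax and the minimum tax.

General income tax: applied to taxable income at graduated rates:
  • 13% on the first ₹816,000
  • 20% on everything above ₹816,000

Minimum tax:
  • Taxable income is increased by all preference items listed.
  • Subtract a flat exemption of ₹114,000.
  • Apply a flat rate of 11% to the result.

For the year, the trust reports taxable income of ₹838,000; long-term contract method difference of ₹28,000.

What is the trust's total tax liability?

₹110,480

General income tax:
  ₹816,000 × 13% = ₹106,080
  ₹22,000 × 20% = ₹4,400
  → ₹110,480

Minimum tax:
  Adjusted income: ₹838,000 + ₹28,000 = ₹866,000
  Less exemption ₹114,000 → base ₹752,000
  ₹752,000 × 11% = ₹82,720

₹110,480 > ₹82,720, so the general income tax governs.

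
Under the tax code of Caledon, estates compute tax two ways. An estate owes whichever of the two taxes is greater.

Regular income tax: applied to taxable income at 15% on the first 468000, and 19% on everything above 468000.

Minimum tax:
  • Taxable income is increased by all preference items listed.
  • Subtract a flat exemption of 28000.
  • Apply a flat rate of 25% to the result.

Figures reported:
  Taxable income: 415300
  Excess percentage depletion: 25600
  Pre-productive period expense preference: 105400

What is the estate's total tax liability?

129575

Regular income tax:
  415300 × 15% = 62295

Minimum tax:
  Adjusted income: 415300 + 25600 + 105400 = 546300
  Less exemption 28000 → base 518300
  518300 × 25% = 129575

129575 > 62295, so the minimum tax is the binding amount.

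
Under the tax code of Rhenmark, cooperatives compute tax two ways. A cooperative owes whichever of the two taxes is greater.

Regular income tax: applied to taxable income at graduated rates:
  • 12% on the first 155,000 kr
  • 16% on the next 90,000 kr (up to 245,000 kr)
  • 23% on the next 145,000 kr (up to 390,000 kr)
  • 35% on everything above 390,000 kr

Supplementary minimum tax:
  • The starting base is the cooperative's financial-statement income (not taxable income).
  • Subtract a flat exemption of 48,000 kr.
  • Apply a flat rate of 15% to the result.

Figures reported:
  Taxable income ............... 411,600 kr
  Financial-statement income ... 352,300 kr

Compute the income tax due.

73,910 kr

Supplementary minimum tax:
  Base (financial-statement income): 352,300 kr
  Less exemption 48,000 kr → base 304,300 kr
  304,300 kr × 15% = 45,645 kr

Regular income tax:
  155,000 kr × 12% = 18,600 kr
  90,000 kr × 16% = 14,400 kr
  145,000 kr × 23% = 33,350 kr
  21,600 kr × 35% = 7,560 kr
  → 73,910 kr

73,910 kr > 45,645 kr, so the regular income tax governs.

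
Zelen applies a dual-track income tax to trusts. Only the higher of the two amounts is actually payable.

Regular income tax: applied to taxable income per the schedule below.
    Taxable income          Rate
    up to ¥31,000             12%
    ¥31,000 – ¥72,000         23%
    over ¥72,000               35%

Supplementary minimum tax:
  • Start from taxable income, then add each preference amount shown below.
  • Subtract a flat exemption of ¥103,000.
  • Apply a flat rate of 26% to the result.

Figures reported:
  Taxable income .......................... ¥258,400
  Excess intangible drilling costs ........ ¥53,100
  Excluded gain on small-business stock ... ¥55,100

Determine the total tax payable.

¥78,390

Supplementary minimum tax:
  Adjusted income: ¥258,400 + ¥53,100 + ¥55,100 = ¥366,600
  Less exemption ¥103,000 → base ¥263,600
  ¥263,600 × 26% = ¥68,536

Regular income tax:
  ¥31,000 × 12% = ¥3,720
  ¥41,000 × 23% = ¥9,430
  ¥186,400 × 35% = ¥65,240
  → ¥78,390

¥78,390 > ¥68,536, so the regular income tax governs.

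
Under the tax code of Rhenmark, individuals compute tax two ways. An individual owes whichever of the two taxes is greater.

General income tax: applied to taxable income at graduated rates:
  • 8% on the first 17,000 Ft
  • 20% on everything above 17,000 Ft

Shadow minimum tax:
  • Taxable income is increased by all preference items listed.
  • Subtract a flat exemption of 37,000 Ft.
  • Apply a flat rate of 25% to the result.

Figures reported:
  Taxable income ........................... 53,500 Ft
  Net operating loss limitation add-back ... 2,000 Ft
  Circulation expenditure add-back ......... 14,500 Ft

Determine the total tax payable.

General income tax:
  17,000 Ft × 8% = 1,360 Ft
  36,500 Ft × 20% = 7,300 Ft
  → 8,660 Ft

Shadow minimum tax:
  Adjusted income: 53,500 Ft + 2,000 Ft + 14,500 Ft = 70,000 Ft
  Less exemption 37,000 Ft → base 33,000 Ft
  33,000 Ft × 25% = 8,250 Ft

8,660 Ft > 8,250 Ft, so the general income tax governs.

8,660 Ft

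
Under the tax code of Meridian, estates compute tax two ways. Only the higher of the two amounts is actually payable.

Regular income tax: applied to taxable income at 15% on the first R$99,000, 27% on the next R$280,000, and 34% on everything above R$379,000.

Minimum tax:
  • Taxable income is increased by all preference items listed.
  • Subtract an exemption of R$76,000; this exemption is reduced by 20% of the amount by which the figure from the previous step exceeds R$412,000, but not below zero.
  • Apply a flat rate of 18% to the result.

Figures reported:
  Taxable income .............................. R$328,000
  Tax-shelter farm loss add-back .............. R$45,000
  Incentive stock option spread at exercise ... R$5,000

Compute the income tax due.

R$76,680

Regular income tax:
  R$99,000 × 15% = R$14,850
  R$229,000 × 27% = R$61,830
  → R$76,680

Minimum tax:
  Adjusted income: R$328,000 + R$45,000 + R$5,000 = R$378,000
  Exemption: R$378,000 ≤ R$412,000, so full R$76,000 applies
  Base: R$378,000 − R$76,000 = R$302,000
  R$302,000 × 18% = R$54,360

R$76,680 > R$54,360, so the regular income tax governs.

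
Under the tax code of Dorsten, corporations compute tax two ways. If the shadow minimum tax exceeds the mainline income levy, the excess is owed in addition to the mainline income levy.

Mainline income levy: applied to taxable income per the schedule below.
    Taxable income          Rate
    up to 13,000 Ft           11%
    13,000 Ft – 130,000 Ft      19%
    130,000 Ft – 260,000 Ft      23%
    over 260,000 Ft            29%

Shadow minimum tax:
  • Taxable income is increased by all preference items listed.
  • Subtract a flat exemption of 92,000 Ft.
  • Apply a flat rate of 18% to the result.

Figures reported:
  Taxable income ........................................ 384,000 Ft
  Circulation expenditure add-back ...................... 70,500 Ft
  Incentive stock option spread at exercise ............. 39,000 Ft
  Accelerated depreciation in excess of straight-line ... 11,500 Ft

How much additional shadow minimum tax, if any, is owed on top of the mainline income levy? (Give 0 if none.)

0 Ft

Mainline income levy:
  13,000 Ft × 11% = 1,430 Ft
  117,000 Ft × 19% = 22,230 Ft
  130,000 Ft × 23% = 29,900 Ft
  124,000 Ft × 29% = 35,960 Ft
  → 89,520 Ft

Shadow minimum tax:
  Adjusted income: 384,000 Ft + 70,500 Ft + 39,000 Ft + 11,500 Ft = 505,000 Ft
  Less exemption 92,000 Ft → base 413,000 Ft
  413,000 Ft × 18% = 74,340 Ft

74,340 Ft ≤ 89,520 Ft, so no add-on is due.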